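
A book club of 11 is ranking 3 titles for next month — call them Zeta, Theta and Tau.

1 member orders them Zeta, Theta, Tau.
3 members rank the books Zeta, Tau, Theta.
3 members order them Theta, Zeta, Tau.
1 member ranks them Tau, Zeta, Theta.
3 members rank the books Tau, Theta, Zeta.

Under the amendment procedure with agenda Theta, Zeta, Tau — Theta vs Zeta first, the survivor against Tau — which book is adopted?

Round 1: Theta vs Zeta — 6–5, Theta advances.
Round 2: Theta vs Tau — 4–7, Tau advances.
Tau survives the agenda.

Tau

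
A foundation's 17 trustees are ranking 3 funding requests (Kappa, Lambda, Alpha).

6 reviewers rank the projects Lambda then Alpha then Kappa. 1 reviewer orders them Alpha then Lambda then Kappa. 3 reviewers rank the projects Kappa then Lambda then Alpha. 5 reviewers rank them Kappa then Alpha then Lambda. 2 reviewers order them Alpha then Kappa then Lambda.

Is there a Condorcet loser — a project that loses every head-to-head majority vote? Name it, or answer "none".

none

Head-to-head results (17 reviewers):
Kappa vs Lambda: Kappa is ranked higher on 3+5+2 = 10 ballots, Lambda on 7. Kappa wins 10–7.
Kappa vs Alpha: Kappa preferred on 3+5 = 8 ballots; Alpha wins 9–8.
Lambda vs Alpha: Lambda, 9–8.
No project is winless: Kappa beats Lambda; Lambda beats Alpha; Alpha beats Kappa. There is no Condorcet loser.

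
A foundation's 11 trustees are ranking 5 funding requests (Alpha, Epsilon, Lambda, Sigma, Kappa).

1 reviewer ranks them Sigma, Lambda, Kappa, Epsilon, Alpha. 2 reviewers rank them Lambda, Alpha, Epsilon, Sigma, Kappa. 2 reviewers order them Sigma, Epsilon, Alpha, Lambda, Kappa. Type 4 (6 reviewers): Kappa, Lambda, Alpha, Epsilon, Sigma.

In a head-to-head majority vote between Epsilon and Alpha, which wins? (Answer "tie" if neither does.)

Alpha

Ballots ranking Epsilon above Alpha: 1 + 2 = 3.
Ballots ranking Alpha above Epsilon: 11 − 3 = 8.
Alpha wins the head-to-head 8–3.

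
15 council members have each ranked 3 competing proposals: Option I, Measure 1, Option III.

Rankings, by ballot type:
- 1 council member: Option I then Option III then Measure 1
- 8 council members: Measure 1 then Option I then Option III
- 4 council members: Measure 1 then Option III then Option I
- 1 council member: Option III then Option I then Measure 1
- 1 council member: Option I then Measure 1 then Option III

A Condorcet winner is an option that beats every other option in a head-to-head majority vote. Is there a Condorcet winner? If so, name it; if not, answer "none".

Measure 1

Head-to-head results (15 council members):
Option I vs Measure 1: Measure 1, 12–3.
Option I vs Option III: Option I wins 10–5.
Measure 1 vs Option III: Measure 1 wins 13–2.
Only Measure 1 has no losses; Measure 1 is the Condorcet winner.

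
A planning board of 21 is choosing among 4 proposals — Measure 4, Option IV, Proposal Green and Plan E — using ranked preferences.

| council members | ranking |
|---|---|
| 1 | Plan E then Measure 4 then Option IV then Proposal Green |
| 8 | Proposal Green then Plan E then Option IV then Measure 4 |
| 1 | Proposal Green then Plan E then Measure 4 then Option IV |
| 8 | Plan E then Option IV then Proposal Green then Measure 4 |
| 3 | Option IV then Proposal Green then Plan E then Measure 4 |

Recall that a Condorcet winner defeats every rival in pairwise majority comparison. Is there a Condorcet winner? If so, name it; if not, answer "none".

none

Head-to-head results (21 council members):
Measure 4 vs Option IV: Measure 4 preferred on 1+1 = 2 ballots; Option IV wins 19–2.
Measure 4 vs Proposal Green: 1 for Measure 4, 20 for Proposal Green — Proposal Green by 20–1.
Measure 4 vs Plan E: 0 for Measure 4, 21 for Plan E — Plan E by 21–0.
Option IV vs Proposal Green: 12 to 9, Option IV.
Option IV vs Plan E: Option IV is ranked higher on 3 ballots, Plan E on 18. Plan E wins 18–3.
Proposal Green vs Plan E: 8+1+3 = 12 for Proposal Green, 9 for Plan E — Proposal Green by 12–9.
Every option loses at least once (Measure 4 loses to Option IV; Option IV loses to Plan E; Proposal Green loses to Option IV; Plan E loses to Proposal Green). The majority relation contains the cycle Option IV > Proposal Green > Plan E > Option IV, so there is no Condorcet winner.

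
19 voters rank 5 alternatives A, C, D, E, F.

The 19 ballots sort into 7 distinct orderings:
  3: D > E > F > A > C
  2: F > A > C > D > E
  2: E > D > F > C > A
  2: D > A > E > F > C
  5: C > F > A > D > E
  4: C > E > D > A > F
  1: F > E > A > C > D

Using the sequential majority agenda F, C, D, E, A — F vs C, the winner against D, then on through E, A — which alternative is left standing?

D

Round 1: F vs C — 10–9, F advances.
Round 2: F vs D — 8–11, D advances.
Round 3: D vs E — 12–7, D advances.
Round 4: D vs A — 11–8, D advances.
The agenda winner is D.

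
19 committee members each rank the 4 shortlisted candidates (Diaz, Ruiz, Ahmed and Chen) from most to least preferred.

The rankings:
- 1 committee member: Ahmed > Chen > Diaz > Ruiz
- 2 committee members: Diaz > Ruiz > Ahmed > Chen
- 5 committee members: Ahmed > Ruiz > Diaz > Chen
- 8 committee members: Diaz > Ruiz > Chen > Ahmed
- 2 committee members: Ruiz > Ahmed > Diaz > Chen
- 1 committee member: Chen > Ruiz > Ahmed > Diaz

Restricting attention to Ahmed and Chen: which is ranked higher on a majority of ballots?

Ahmed

Ballots ranking Ahmed above Chen: 1 + 2 + 5 + 2 = 10.
Ballots ranking Chen above Ahmed: 19 − 10 = 9.
Ahmed wins the head-to-head 10–9.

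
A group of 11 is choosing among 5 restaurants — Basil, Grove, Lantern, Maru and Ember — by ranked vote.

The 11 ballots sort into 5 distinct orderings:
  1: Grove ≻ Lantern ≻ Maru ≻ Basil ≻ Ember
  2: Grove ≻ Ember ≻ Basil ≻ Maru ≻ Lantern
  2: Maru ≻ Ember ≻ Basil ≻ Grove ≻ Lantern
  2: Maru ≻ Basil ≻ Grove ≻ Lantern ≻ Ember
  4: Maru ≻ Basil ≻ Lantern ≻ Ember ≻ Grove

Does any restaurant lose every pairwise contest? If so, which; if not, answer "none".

none

Head-to-head results (11 friends):
Basil–Grove: Basil 8–3.
Basil vs Lantern: Basil, 10–1.
Basil vs Maru: 2 for Basil, 9 for Maru — Maru by 9–2.
Basil vs Ember: Basil is ranked higher on 1+2+4 = 7 ballots, Ember on 4. Basil wins 7–4.
Grove vs Lantern: Grove preferred on 1+2+2+2 = 7 ballots; Grove wins 7–4.
Grove vs Maru: Grove is ranked higher on 1+2 = 3 ballots, Maru on 8. Maru wins 8–3.
Grove vs Ember: Grove is ranked higher on 1+2+2 = 5 ballots, Ember on 6. Ember wins 6–5.
Lantern vs Maru: Maru, 10–1.
Lantern vs Ember: Lantern preferred on 1+2+4 = 7 ballots; Lantern wins 7–4.
Maru vs Ember: 1+2+2+4 = 9 for Maru, 2 for Ember — Maru by 9–2.
Each restaurant has at least one pairwise win (Basil beats Grove; Grove beats Lantern; Lantern beats Ember; Maru beats Basil; Ember beats Grove) — no Condorcet loser.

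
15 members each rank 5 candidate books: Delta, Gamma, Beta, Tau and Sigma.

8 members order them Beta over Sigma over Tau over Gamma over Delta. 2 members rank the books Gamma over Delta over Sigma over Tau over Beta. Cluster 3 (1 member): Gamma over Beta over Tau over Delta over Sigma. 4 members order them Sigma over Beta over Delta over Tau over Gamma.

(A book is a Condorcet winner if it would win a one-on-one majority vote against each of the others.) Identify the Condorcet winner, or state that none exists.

Pairwise majorities:
Delta–Gamma: Gamma 11–4.
Delta vs Beta: Beta, 13–2.
Delta vs Tau: Tau, 9–6.
Delta–Sigma: Sigma 12–3.
Gamma vs Beta: Beta, 12–3.
Gamma vs Tau: Tau, 12–3.
Gamma vs Sigma: Sigma, 12–3.
Beta vs Tau: Beta wins 13–2.
Beta–Sigma: Beta 9–6.
Tau–Sigma: Sigma 14–1.
Beta defeats every rival head-to-head and is the Condorcet winner.

Beta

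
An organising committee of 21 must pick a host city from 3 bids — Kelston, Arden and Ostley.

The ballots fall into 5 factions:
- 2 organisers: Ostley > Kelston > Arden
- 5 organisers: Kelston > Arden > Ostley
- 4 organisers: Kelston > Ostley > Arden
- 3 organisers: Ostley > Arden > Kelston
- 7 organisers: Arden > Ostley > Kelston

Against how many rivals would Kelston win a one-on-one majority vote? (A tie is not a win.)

1

Kelston against each rival (21 organisers):
Kelston vs Arden: Kelston is ranked higher on 2+5+4 = 11 ballots, Arden on 10. Kelston wins 11–10.
Kelston vs Ostley: 5+4 = 9 for Kelston, 12 for Ostley — Ostley by 12–9.
Kelston beats Arden; loses to Ostley — 1 pairwise win.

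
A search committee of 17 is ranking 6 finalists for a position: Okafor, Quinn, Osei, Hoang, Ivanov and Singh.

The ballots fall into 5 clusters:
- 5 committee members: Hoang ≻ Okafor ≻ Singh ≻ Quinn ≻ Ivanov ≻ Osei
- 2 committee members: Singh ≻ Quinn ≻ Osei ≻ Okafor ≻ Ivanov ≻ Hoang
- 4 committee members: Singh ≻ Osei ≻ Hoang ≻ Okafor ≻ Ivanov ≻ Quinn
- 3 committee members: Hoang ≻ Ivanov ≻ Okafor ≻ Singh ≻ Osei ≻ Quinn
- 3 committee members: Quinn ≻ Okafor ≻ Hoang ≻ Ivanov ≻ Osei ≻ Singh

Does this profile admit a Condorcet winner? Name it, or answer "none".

Hoang

Check each pair by majority over 17 ballots:
Okafor–Quinn: Okafor 12–5.
Okafor vs Osei: Okafor wins 11–6.
Okafor vs Hoang: Hoang, 12–5.
Okafor vs Ivanov: Okafor, 14–3.
Okafor vs Singh: Okafor wins 11–6.
Quinn–Osei: Quinn 10–7.
Quinn vs Hoang: Hoang, 12–5.
Quinn vs Ivanov: Quinn, 10–7.
Quinn vs Singh: Singh, 14–3.
Osei vs Hoang: Hoang, 11–6.
Osei vs Ivanov: Ivanov wins 11–6.
Osei vs Singh: Singh wins 14–3.
Hoang vs Ivanov: Hoang, 15–2.
Hoang vs Singh: Hoang wins 11–6.
Ivanov vs Singh: Singh wins 11–6.
Hoang beats each of Okafor, Quinn, Osei, Ivanov, Singh — Hoang is the Condorcet winner.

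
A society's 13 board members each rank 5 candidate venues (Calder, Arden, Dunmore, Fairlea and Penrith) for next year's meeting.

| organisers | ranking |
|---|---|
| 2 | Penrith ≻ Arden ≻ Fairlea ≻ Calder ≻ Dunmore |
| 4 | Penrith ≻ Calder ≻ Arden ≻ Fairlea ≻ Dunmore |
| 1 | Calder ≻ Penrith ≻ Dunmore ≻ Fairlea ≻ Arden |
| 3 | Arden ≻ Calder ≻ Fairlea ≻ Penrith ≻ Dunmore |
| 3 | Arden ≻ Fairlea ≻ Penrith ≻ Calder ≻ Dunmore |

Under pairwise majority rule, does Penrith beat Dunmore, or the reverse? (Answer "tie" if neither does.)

Ballots ranking Penrith above Dunmore: 2 + 4 + 1 + 3 + 3 = 13.
Ballots ranking Dunmore above Penrith: 13 − 13 = 0.
Penrith wins the head-to-head 13–0.

Penrith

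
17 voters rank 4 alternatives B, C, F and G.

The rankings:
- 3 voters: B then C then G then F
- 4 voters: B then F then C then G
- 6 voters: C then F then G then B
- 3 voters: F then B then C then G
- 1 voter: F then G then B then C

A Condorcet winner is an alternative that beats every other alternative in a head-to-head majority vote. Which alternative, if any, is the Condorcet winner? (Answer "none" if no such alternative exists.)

none

Check each pair by majority over 17 ballots:
B vs C: B is ranked higher on 3+4+3+1 = 11 ballots, C on 6. B wins 11–6.
B vs F: 7 to 10, F.
B vs G: 10 to 7, B.
C vs F: 9 to 8, C.
C vs G: 16 to 1, C.
F vs G: F is ranked higher on 4+6+3+1 = 14 ballots, G on 3. F wins 14–3.
No alternative is unbeaten: B loses to F; C loses to B; F loses to C; G loses to B. In particular B > C > F > B is a majority cycle — no Condorcet winner exists.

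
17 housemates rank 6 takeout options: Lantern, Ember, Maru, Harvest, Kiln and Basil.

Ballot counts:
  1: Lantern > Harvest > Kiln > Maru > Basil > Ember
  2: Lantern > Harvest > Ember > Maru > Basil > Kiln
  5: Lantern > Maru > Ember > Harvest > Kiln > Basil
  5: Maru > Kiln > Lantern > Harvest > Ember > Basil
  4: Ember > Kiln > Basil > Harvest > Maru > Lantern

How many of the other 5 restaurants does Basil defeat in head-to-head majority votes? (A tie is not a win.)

Basil against each rival (17 friends):
Basil vs Lantern: Lantern, 13–4.
Basil vs Ember: 1 to 16, Ember.
Basil vs Maru: 4 for Basil, 13 for Maru — Maru by 13–4.
Basil vs Harvest: 4 to 13, Harvest.
Basil vs Kiln: Kiln, 15–2.
Basil beats no one; loses to Lantern, Ember, Maru, Harvest, Kiln — 0 pairwise wins.

0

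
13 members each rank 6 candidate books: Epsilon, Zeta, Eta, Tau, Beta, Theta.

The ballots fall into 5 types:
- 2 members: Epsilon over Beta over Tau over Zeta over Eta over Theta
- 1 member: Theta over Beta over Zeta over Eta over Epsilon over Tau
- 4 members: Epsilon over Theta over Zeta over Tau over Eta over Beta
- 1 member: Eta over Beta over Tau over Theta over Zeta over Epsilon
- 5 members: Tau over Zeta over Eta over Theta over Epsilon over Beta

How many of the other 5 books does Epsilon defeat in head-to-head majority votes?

Epsilon against each rival (13 members):
Epsilon vs Zeta: 6 to 7, Zeta.
Epsilon vs Eta: Eta, 7–6.
Epsilon vs Tau: 7 to 6, Epsilon.
Epsilon vs Beta: Epsilon preferred on 2+4+5 = 11 ballots; Epsilon wins 11–2.
Epsilon vs Theta: 2+4 = 6 for Epsilon, 7 for Theta — Theta by 7–6.
Epsilon beats Tau, Beta; loses to Zeta, Eta, Theta — 2 pairwise wins.

2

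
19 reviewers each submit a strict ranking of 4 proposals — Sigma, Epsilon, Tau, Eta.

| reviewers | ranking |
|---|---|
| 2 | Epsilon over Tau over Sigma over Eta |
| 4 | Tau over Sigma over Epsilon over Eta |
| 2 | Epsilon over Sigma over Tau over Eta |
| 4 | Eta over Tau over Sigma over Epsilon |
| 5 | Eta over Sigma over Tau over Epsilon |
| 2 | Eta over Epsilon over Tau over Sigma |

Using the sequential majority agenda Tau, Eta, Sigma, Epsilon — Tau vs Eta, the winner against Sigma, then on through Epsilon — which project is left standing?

Round 1: Tau vs Eta — 8–11, Eta advances.
Round 2: Eta vs Sigma — 11–8, Eta advances.
Round 3: Eta vs Epsilon — 11–8, Eta advances.
Eta survives the agenda.

Eta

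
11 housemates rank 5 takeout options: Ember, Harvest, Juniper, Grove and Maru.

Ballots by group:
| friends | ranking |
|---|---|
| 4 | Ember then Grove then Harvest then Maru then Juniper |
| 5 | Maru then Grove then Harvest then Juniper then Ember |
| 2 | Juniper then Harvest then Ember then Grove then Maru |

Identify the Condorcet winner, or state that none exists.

none

Pairwise majorities:
Ember vs Harvest: Harvest, 7–4.
Ember–Juniper: Juniper 7–4.
Ember vs Grove: Ember, 6–5.
Ember vs Maru: Ember wins 6–5.
Harvest vs Juniper: Harvest, 9–2.
Harvest vs Grove: Grove, 9–2.
Harvest vs Maru: Harvest, 6–5.
Juniper vs Grove: Grove, 9–2.
Juniper vs Maru: Maru wins 9–2.
Grove vs Maru: Grove, 6–5.
Each restaurant drops at least one matchup (Ember loses to Harvest; Harvest loses to Grove; Juniper loses to Harvest; Grove loses to Ember; Maru loses to Ember); the cycle Ember beats Grove beats Harvest beats Ember rules out a Condorcet winner.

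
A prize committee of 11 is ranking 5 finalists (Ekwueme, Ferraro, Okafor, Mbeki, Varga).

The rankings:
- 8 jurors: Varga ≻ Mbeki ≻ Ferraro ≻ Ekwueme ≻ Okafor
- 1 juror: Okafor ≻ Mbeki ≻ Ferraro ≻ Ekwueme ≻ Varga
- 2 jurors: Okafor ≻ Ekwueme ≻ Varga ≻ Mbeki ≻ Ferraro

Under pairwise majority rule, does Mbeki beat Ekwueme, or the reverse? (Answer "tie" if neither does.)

Mbeki

Ballots ranking Mbeki above Ekwueme: 8 + 1 = 9.
Ballots ranking Ekwueme above Mbeki: 11 − 9 = 2.
Mbeki wins the head-to-head 9–2.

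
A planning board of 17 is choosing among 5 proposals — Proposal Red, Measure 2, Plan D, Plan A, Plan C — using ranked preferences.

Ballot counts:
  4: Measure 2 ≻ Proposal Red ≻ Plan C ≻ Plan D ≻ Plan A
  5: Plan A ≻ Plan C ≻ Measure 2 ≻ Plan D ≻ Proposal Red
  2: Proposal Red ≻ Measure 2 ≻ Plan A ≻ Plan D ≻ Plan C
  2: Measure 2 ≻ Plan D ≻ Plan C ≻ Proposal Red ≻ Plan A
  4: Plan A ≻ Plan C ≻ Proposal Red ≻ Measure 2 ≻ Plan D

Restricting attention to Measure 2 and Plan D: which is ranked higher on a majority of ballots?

Measure 2

Ballots ranking Measure 2 above Plan D: 4 + 5 + 2 + 2 + 4 = 17.
Ballots ranking Plan D above Measure 2: 17 − 17 = 0.
Measure 2 wins the head-to-head 17–0.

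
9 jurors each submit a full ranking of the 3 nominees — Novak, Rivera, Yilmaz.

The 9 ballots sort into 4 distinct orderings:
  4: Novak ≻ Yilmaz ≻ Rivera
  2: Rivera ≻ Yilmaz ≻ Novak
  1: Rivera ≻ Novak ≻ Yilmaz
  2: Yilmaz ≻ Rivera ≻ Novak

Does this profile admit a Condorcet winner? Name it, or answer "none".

Check each pair by majority over 9 ballots:
Novak vs Rivera: 4 to 5, Rivera.
Novak vs Yilmaz: Novak is ranked higher on 4+1 = 5 ballots, Yilmaz on 4. Novak wins 5–4.
Rivera vs Yilmaz: 2+1 = 3 for Rivera, 6 for Yilmaz — Yilmaz by 6–3.
No nominee is unbeaten: Novak loses to Rivera; Rivera loses to Yilmaz; Yilmaz loses to Novak. In particular Novak > Yilmaz > Rivera > Novak is a majority cycle — no Condorcet winner exists.

none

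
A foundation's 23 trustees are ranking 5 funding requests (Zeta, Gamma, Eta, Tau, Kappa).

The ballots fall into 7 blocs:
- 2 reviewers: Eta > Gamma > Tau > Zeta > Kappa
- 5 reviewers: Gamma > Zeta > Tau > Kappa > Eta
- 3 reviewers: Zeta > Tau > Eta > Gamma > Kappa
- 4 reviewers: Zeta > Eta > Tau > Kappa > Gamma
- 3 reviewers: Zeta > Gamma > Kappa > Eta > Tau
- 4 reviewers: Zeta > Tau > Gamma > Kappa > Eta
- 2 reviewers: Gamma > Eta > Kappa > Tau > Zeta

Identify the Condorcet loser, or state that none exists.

Eta

Head-to-head results (23 reviewers):
Zeta–Gamma: Zeta 14–9.
Zeta vs Eta: Zeta wins 19–4.
Zeta vs Tau: 19 to 4, Zeta.
Zeta–Kappa: Zeta 21–2.
Gamma vs Eta: Gamma preferred on 5+3+4+2 = 14 ballots; Gamma wins 14–9.
Gamma vs Tau: 2+5+3+2 = 12 for Gamma, 11 for Tau — Gamma by 12–11.
Gamma vs Kappa: 2+5+3+3+4+2 = 19 for Gamma, 4 for Kappa — Gamma by 19–4.
Eta vs Tau: Tau wins 12–11.
Eta–Kappa: Kappa 12–11.
Tau vs Kappa: Tau, 18–5.
Eta loses to every other project — it is the Condorcet loser.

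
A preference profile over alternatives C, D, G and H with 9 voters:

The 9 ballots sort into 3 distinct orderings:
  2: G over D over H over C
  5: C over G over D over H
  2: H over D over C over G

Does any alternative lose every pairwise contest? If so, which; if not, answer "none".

Head-to-head results (9 voters):
C–D: C 5–4.
C vs G: C wins 7–2.
C–H: C 5–4.
D vs G: 2 to 7, G.
D vs H: 2+5 = 7 for D, 2 for H — D by 7–2.
G vs H: G preferred on 2+5 = 7 ballots; G wins 7–2.
Only H has no wins; H is the Condorcet loser.

H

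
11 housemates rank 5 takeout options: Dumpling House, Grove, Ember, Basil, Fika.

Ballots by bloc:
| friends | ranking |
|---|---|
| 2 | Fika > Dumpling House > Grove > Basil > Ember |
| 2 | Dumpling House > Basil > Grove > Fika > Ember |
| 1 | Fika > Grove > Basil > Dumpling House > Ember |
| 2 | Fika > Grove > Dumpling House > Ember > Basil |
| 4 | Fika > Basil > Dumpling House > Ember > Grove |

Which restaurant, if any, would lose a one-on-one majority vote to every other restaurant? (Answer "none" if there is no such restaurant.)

Head-to-head results (11 friends):
Dumpling House–Grove: Dumpling House 8–3.
Dumpling House vs Ember: Dumpling House is ranked higher on 2+2+1+2+4 = 11 ballots, Ember on 0. Dumpling House wins 11–0.
Dumpling House vs Basil: Dumpling House preferred on 2+2+2 = 6 ballots; Dumpling House wins 6–5.
Dumpling House vs Fika: Dumpling House is ranked higher on 2 ballots, Fika on 9. Fika wins 9–2.
Grove vs Ember: 2+2+1+2 = 7 for Grove, 4 for Ember — Grove by 7–4.
Grove vs Basil: Basil wins 6–5.
Grove vs Fika: Grove preferred on 2 ballots; Fika wins 9–2.
Ember–Basil: Basil 9–2.
Ember vs Fika: Fika wins 11–0.
Basil vs Fika: 2 for Basil, 9 for Fika — Fika by 9–2.
Only Ember has no wins; Ember is the Condorcet loser.

Ember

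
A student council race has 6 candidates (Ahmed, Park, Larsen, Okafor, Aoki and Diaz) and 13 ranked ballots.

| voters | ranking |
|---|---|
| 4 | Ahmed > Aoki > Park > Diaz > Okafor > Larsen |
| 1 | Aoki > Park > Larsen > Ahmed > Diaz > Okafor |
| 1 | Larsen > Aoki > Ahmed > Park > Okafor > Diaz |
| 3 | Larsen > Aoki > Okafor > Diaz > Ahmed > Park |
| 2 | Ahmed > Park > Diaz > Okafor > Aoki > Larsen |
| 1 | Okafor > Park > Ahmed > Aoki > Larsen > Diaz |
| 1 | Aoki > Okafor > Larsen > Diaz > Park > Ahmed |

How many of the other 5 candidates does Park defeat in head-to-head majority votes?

Park against each rival (13 voters):
Park vs Ahmed: Park preferred on 1+1+1 = 3 ballots; Ahmed wins 10–3.
Park vs Larsen: Park preferred on 4+1+2+1 = 8 ballots; Park wins 8–5.
Park vs Okafor: Park preferred on 4+1+1+2 = 8 ballots; Park wins 8–5.
Park vs Aoki: Aoki, 10–3.
Park vs Diaz: Park is ranked higher on 4+1+1+2+1 = 9 ballots, Diaz on 4. Park wins 9–4.
Park beats Larsen, Okafor, Diaz; loses to Ahmed, Aoki — 3 pairwise wins.

3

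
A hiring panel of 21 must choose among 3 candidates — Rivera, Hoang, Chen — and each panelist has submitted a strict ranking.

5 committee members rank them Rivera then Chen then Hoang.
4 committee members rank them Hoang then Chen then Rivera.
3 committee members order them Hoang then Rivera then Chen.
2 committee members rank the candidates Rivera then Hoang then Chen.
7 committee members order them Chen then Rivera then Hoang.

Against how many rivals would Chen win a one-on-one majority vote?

Chen against each rival (21 committee members):
Chen vs Rivera: 4+7 = 11 for Chen, 10 for Rivera — Chen by 11–10.
Chen vs Hoang: Chen, 12–9.
Chen beats Rivera, Hoang — 2 pairwise wins.

2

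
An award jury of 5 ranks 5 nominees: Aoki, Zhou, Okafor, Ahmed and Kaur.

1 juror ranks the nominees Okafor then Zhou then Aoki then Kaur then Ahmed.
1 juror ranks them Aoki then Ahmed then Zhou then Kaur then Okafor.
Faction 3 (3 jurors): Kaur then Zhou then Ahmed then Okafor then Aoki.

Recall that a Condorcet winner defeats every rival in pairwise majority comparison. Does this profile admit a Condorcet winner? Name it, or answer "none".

Pairwise majorities:
Aoki–Zhou: Zhou 4–1.
Aoki–Okafor: Okafor 4–1.
Aoki vs Ahmed: Ahmed, 3–2.
Aoki–Kaur: Kaur 3–2.
Zhou vs Okafor: Zhou wins 4–1.
Zhou–Ahmed: Zhou 4–1.
Zhou vs Kaur: Kaur, 3–2.
Okafor vs Ahmed: Ahmed, 4–1.
Okafor–Kaur: Kaur 4–1.
Ahmed vs Kaur: Kaur, 4–1.
Kaur wins every pairwise contest, so Kaur is the Condorcet winner.

Kaur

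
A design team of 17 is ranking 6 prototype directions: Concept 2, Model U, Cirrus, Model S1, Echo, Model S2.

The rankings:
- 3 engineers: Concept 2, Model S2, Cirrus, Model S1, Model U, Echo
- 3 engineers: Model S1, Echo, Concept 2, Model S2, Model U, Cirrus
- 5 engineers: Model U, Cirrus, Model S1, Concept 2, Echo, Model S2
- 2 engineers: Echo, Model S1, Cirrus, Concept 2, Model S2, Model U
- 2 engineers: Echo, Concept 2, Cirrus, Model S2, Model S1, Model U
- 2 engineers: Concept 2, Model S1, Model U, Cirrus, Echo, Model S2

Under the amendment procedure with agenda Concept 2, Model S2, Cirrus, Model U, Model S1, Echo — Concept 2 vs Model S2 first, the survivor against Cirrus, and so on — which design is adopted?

Model S1

Round 1: Concept 2 vs Model S2 — 17–0, Concept 2 advances.
Round 2: Concept 2 vs Cirrus — 10–7, Concept 2 advances.
Round 3: Concept 2 vs Model U — 12–5, Concept 2 advances.
Round 4: Concept 2 vs Model S1 — 7–10, Model S1 advances.
Round 5: Model S1 vs Echo — 13–4, Model S1 advances.
Model S1 survives the agenda.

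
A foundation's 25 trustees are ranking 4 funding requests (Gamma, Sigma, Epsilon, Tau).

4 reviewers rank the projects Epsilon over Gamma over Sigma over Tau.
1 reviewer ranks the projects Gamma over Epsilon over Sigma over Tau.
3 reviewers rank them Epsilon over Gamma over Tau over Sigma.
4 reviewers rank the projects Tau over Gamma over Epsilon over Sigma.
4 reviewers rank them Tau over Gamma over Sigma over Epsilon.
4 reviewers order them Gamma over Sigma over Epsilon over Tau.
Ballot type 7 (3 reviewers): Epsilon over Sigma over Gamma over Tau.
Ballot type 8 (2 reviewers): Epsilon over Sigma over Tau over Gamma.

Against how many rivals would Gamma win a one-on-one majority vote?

3

Gamma against each rival (25 reviewers):
Gamma vs Sigma: 20 to 5, Gamma.
Gamma vs Epsilon: Gamma is ranked higher on 1+4+4+4 = 13 ballots, Epsilon on 12. Gamma wins 13–12.
Gamma vs Tau: Gamma is ranked higher on 4+1+3+4+3 = 15 ballots, Tau on 10. Gamma wins 15–10.
Gamma beats Sigma, Epsilon, Tau — 3 pairwise wins.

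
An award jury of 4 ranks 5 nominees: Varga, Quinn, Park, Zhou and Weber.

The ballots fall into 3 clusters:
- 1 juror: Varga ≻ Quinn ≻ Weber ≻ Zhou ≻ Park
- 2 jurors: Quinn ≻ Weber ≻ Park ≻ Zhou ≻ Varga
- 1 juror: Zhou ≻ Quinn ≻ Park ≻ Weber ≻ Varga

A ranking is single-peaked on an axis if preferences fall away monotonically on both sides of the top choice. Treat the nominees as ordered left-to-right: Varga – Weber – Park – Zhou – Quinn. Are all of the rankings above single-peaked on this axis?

no

Axis positions: Varga=1, Weber=2, Park=3, Zhou=4, Quinn=5.
Cluster 1: ranking walks positions 1-5-2-4-3; Quinn is ranked above Weber even though Weber lies between Quinn and the peak Varga on the axis — preferences dip and rise again. Not single-peaked.
Cluster 2: ranking walks positions 5-2-3-4-1; Weber is ranked above Zhou even though Zhou lies between Weber and the peak Quinn on the axis — preferences dip and rise again. Not single-peaked.
Cluster 3 (peak Zhou at position 4): ranking walks positions 4-5-3-2-1, expanding outward from the peak — single-peaked.
Cluster 1 violates single-peakedness, so the profile is not single-peaked on this axis.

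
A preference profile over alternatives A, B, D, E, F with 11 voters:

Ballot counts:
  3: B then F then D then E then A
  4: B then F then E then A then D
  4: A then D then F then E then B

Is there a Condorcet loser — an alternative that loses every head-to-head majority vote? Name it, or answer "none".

Pairwise majorities:
A–B: B 7–4.
A vs D: A preferred on 4+4 = 8 ballots; A wins 8–3.
A vs E: E wins 7–4.
A vs F: F wins 7–4.
B vs D: B preferred on 3+4 = 7 ballots; B wins 7–4.
B vs E: B preferred on 3+4 = 7 ballots; B wins 7–4.
B–F: B 7–4.
D–E: D 7–4.
D vs F: D is ranked higher on 4 ballots, F on 7. F wins 7–4.
E–F: F 11–0.
No alternative is winless: A beats D; B beats A; D beats E; E beats A; F beats A. There is no Condorcet loser.

none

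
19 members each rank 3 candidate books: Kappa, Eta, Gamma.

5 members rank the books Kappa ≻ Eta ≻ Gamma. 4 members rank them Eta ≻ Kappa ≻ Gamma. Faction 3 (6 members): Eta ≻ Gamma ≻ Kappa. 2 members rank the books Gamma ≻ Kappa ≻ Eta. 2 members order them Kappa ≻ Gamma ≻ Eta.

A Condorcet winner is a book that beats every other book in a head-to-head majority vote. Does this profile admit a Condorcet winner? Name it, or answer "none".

Pairwise majorities:
Kappa vs Eta: Eta, 10–9.
Kappa vs Gamma: Kappa, 11–8.
Eta vs Gamma: Eta wins 15–4.
Only Eta has no losses; Eta is the Condorcet winner.

Eta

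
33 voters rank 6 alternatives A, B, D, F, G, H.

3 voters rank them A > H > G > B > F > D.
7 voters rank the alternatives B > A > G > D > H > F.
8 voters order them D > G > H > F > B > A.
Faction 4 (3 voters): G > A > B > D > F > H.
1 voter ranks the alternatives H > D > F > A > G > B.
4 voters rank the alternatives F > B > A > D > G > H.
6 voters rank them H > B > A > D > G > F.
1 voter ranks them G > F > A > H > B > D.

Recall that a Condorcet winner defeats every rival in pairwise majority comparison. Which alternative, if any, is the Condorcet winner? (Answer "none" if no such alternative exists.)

none

Head-to-head results (33 voters):
A vs B: 3+3+1+1 = 8 for A, 25 for B — B by 25–8.
A vs D: 24 to 9, A.
A–F: A 19–14.
A vs G: 21 to 12, A.
A vs H: A wins 18–15.
B–D: B 24–9.
B vs F: B, 19–14.
B–G: B 17–16.
B vs H: B preferred on 7+3+4 = 14 ballots; H wins 19–14.
D vs F: 25 to 8, D.
D vs G: D preferred on 8+1+4+6 = 19 ballots; D wins 19–14.
D vs H: D is ranked higher on 7+8+3+4 = 22 ballots, H on 11. D wins 22–11.
F vs G: F is ranked higher on 1+4 = 5 ballots, G on 28. G wins 28–5.
F vs H: F preferred on 3+4+1 = 8 ballots; H wins 25–8.
G vs H: G, 23–10.
No alternative is unbeaten: A loses to B; B loses to H; D loses to A; F loses to A; G loses to A; H loses to A. In particular A beats H beats B beats A is a majority cycle — no Condorcet winner exists.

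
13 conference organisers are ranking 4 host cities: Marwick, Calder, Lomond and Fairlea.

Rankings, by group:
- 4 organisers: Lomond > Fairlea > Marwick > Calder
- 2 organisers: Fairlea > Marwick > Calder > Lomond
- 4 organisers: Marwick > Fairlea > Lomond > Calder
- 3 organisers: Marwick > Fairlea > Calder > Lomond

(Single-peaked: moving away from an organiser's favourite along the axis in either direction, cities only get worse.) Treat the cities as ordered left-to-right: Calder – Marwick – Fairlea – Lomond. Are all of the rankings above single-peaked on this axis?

Axis positions: Calder=1, Marwick=2, Fairlea=3, Lomond=4.
Group 1 (peak Lomond at position 4): ranking walks positions 4-3-2-1, expanding outward from the peak — single-peaked.
Group 2 (peak Fairlea at position 3): ranking walks positions 3-2-1-4, expanding outward from the peak — single-peaked.
Group 3 (peak Marwick at position 2): ranking walks positions 2-3-4-1, expanding outward from the peak — single-peaked.
Group 4 (peak Marwick at position 2): ranking walks positions 2-3-1-4, expanding outward from the peak — single-peaked.
Every ranking is single-peaked on this axis.

yes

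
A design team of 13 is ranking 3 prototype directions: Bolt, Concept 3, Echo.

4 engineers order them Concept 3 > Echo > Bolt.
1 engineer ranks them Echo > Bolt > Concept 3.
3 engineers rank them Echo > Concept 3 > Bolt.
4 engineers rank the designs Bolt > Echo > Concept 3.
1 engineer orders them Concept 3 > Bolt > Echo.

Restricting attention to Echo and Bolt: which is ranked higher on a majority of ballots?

Echo

Ballots ranking Echo above Bolt: 4 + 1 + 3 = 8.
Ballots ranking Bolt above Echo: 13 − 8 = 5.
Echo wins the head-to-head 8–5.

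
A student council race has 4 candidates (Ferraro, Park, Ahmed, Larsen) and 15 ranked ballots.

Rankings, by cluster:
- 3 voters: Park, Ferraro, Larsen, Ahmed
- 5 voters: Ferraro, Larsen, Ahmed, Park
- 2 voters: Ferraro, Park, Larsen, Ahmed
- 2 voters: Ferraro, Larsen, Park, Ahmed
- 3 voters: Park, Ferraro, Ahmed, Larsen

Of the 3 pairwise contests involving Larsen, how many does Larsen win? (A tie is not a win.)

Larsen against each rival (15 voters):
Larsen vs Ferraro: Larsen preferred on 0 ballots; Ferraro wins 15–0.
Larsen vs Park: Park, 8–7.
Larsen vs Ahmed: Larsen, 12–3.
Larsen beats Ahmed; loses to Ferraro, Park — 1 pairwise win.

1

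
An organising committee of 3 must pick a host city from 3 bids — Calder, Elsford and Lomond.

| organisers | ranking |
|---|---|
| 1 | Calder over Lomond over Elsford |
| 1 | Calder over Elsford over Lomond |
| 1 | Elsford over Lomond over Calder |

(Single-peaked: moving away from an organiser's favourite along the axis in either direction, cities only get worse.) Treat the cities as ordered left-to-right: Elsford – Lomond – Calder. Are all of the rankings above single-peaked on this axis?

no

Axis positions: Elsford=1, Lomond=2, Calder=3.
Type 1 (peak Calder at position 3): ranking walks positions 3-2-1, expanding outward from the peak — single-peaked.
Type 2: ranking walks positions 3-1-2; Elsford is ranked above Lomond even though Lomond lies between Elsford and the peak Calder on the axis — preferences dip and rise again. Not single-peaked.
Type 3 (peak Elsford at position 1): ranking walks positions 1-2-3, expanding outward from the peak — single-peaked.
Type 2 violates single-peakedness, so the profile is not single-peaked on this axis.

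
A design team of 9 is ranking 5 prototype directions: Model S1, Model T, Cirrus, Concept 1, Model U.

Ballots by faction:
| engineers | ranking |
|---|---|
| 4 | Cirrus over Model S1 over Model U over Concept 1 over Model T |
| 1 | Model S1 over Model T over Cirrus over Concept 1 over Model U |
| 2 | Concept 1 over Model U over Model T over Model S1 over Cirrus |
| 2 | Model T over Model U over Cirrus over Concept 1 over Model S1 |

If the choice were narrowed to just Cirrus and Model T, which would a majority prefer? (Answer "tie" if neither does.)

Model T

Ballots ranking Cirrus above Model T: 4.
Ballots ranking Model T above Cirrus: 9 − 4 = 5.
Model T wins the head-to-head 5–4.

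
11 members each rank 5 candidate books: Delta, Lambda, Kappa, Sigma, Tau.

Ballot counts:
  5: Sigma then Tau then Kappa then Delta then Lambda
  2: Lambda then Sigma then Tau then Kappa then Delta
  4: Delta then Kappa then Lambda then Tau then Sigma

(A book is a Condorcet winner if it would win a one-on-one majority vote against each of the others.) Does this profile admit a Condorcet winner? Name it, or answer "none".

Pairwise majorities:
Delta vs Lambda: Delta, 9–2.
Delta–Kappa: Kappa 7–4.
Delta–Sigma: Sigma 7–4.
Delta vs Tau: Tau wins 7–4.
Lambda vs Kappa: Kappa wins 9–2.
Lambda vs Sigma: Lambda wins 6–5.
Lambda vs Tau: Lambda, 6–5.
Kappa–Sigma: Sigma 7–4.
Kappa–Tau: Tau 7–4.
Sigma vs Tau: Sigma, 7–4.
Every book loses at least once (Delta loses to Kappa; Lambda loses to Delta; Kappa loses to Sigma; Sigma loses to Lambda; Tau loses to Lambda). The majority relation contains the cycle Delta → Lambda → Sigma → Delta, so there is no Condorcet winner.

none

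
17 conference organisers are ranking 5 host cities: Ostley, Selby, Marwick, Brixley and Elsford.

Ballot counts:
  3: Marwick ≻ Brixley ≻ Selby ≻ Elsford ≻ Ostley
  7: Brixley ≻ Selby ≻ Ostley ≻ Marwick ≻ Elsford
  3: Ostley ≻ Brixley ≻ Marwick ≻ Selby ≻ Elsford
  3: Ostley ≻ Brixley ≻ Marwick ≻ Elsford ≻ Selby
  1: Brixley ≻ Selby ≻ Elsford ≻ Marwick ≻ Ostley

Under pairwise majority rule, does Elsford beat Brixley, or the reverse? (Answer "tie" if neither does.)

Brixley

No ballot ranks Elsford above Brixley: 0.
Ballots ranking Brixley above Elsford: 17 − 0 = 17.
Brixley wins the head-to-head 17–0.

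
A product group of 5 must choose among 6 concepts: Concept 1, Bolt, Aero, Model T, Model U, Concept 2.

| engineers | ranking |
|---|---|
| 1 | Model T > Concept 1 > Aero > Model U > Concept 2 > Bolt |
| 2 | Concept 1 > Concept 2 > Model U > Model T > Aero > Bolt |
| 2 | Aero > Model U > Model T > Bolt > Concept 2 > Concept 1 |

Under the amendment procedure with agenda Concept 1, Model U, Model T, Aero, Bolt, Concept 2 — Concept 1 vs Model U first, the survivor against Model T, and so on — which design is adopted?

Model T

Round 1: Concept 1 vs Model U — 3–2, Concept 1 advances.
Round 2: Concept 1 vs Model T — 2–3, Model T advances.
Round 3: Model T vs Aero — 3–2, Model T advances.
Round 4: Model T vs Bolt — 5–0, Model T advances.
Round 5: Model T vs Concept 2 — 3–2, Model T advances.
Model T survives the agenda.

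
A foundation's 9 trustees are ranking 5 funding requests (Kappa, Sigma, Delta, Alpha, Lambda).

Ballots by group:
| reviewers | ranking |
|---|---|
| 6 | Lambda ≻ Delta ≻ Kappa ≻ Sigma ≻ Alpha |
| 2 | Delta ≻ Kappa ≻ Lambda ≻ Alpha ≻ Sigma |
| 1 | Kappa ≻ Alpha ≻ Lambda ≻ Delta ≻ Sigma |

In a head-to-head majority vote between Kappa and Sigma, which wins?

Ballots ranking Kappa above Sigma: 6 + 2 + 1 = 9.
Ballots ranking Sigma above Kappa: 9 − 9 = 0.
Kappa wins the head-to-head 9–0.

Kappa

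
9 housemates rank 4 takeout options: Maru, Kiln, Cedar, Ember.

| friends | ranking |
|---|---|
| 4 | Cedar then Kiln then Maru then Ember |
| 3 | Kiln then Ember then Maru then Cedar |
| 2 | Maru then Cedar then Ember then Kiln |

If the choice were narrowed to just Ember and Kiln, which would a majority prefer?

Kiln

Ballots ranking Ember above Kiln: 2.
Ballots ranking Kiln above Ember: 9 − 2 = 7.
Kiln wins the head-to-head 7–2.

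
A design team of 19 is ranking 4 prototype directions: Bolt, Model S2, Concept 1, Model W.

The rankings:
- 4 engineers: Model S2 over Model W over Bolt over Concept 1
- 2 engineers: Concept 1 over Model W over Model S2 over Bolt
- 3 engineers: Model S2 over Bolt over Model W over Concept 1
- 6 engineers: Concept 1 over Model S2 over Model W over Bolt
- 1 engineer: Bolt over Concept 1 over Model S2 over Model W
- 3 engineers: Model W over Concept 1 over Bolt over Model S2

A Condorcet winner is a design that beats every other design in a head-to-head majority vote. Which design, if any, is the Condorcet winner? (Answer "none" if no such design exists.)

none

Pairwise majorities:
Bolt vs Model S2: Bolt is ranked higher on 1+3 = 4 ballots, Model S2 on 15. Model S2 wins 15–4.
Bolt vs Concept 1: Bolt preferred on 4+3+1 = 8 ballots; Concept 1 wins 11–8.
Bolt vs Model W: Bolt is ranked higher on 3+1 = 4 ballots, Model W on 15. Model W wins 15–4.
Model S2 vs Concept 1: Model S2 is ranked higher on 4+3 = 7 ballots, Concept 1 on 12. Concept 1 wins 12–7.
Model S2 vs Model W: Model S2 preferred on 4+3+6+1 = 14 ballots; Model S2 wins 14–5.
Concept 1 vs Model W: 2+6+1 = 9 for Concept 1, 10 for Model W — Model W by 10–9.
No design is unbeaten: Bolt loses to Model S2; Model S2 loses to Concept 1; Concept 1 loses to Model W; Model W loses to Model S2. In particular Model S2 beats Model W beats Concept 1 beats Model S2 is a majority cycle — no Condorcet winner exists.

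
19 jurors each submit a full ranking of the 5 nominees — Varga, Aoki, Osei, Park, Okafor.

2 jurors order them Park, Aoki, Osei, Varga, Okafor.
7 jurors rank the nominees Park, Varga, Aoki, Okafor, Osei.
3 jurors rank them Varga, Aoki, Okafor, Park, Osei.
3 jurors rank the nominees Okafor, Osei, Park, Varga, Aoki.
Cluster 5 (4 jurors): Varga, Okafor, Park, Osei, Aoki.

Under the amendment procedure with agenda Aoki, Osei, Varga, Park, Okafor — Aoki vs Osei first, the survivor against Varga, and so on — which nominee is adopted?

Round 1: Aoki vs Osei — 12–7, Aoki advances.
Round 2: Aoki vs Varga — 2–17, Varga advances.
Round 3: Varga vs Park — 7–12, Park advances.
Round 4: Park vs Okafor — 9–10, Okafor advances.
The agenda winner is Okafor.

Okafor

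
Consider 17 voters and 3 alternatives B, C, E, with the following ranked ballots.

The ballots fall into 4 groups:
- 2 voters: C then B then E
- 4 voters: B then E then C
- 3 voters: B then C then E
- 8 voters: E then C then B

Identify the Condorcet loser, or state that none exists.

none

Pairwise majorities:
B vs C: C, 10–7.
B vs E: B wins 9–8.
C vs E: 5 to 12, E.
Each alternative has at least one pairwise win (B beats E; C beats B; E beats C) — no Condorcet loser.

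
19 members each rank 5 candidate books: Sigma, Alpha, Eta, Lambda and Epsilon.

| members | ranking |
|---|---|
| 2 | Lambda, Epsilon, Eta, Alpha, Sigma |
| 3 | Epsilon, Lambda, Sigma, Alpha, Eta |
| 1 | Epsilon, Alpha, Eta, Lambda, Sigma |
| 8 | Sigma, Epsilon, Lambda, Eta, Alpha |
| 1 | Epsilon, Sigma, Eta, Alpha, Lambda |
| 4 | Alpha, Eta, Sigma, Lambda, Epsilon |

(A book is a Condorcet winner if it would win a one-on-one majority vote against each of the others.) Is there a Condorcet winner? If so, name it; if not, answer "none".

Sigma

Head-to-head results (19 members):
Sigma vs Alpha: Sigma, 12–7.
Sigma vs Eta: Sigma is ranked higher on 3+8+1 = 12 ballots, Eta on 7. Sigma wins 12–7.
Sigma vs Lambda: Sigma, 13–6.
Sigma vs Epsilon: Sigma wins 12–7.
Alpha vs Eta: Eta, 11–8.
Alpha vs Lambda: Lambda, 13–6.
Alpha vs Epsilon: Epsilon wins 15–4.
Eta vs Lambda: 6 to 13, Lambda.
Eta vs Epsilon: Eta is ranked higher on 4 ballots, Epsilon on 15. Epsilon wins 15–4.
Lambda vs Epsilon: 6 to 13, Epsilon.
Sigma wins every pairwise contest, so Sigma is the Condorcet winner.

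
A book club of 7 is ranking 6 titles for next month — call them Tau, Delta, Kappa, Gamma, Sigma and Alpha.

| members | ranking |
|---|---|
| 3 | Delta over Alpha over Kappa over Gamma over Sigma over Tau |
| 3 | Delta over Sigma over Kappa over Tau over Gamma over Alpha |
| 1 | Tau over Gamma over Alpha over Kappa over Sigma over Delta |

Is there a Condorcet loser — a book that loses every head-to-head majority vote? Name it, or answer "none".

Pairwise majorities:
Tau vs Delta: Delta, 6–1.
Tau vs Kappa: Tau preferred on 1 ballot; Kappa wins 6–1.
Tau vs Gamma: Tau, 4–3.
Tau vs Sigma: Tau preferred on 1 ballot; Sigma wins 6–1.
Tau vs Alpha: Tau preferred on 3+1 = 4 ballots; Tau wins 4–3.
Delta vs Kappa: Delta preferred on 3+3 = 6 ballots; Delta wins 6–1.
Delta vs Gamma: Delta is ranked higher on 3+3 = 6 ballots, Gamma on 1. Delta wins 6–1.
Delta vs Sigma: Delta, 6–1.
Delta vs Alpha: 3+3 = 6 for Delta, 1 for Alpha — Delta by 6–1.
Kappa vs Gamma: Kappa preferred on 3+3 = 6 ballots; Kappa wins 6–1.
Kappa vs Sigma: 4 to 3, Kappa.
Kappa–Alpha: Alpha 4–3.
Gamma–Sigma: Gamma 4–3.
Gamma vs Alpha: 3+1 = 4 for Gamma, 3 for Alpha — Gamma by 4–3.
Sigma vs Alpha: Sigma is ranked higher on 3 ballots, Alpha on 4. Alpha wins 4–3.
Every book wins at least one matchup (Tau beats Gamma; Delta beats Tau; Kappa beats Tau; Gamma beats Sigma; Sigma beats Tau; Alpha beats Kappa), so there is no Condorcet loser.

none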